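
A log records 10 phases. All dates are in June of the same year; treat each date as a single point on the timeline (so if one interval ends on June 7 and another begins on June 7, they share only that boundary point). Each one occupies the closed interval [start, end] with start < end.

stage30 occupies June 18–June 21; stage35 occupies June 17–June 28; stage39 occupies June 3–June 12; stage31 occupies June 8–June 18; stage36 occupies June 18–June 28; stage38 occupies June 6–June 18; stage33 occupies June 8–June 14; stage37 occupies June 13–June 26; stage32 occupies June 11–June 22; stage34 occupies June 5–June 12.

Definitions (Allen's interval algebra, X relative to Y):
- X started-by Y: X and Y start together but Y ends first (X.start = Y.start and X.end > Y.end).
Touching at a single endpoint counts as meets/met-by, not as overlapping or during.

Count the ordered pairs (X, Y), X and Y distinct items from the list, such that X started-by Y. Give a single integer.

Checking all 90 ordered pairs for relation 'started-by'; matching pairs in alphabetical order:
(stage31, stage33): stage31 started-by stage33 ✓
(stage36, stage30): stage36 started-by stage30 ✓
Count: 2.

2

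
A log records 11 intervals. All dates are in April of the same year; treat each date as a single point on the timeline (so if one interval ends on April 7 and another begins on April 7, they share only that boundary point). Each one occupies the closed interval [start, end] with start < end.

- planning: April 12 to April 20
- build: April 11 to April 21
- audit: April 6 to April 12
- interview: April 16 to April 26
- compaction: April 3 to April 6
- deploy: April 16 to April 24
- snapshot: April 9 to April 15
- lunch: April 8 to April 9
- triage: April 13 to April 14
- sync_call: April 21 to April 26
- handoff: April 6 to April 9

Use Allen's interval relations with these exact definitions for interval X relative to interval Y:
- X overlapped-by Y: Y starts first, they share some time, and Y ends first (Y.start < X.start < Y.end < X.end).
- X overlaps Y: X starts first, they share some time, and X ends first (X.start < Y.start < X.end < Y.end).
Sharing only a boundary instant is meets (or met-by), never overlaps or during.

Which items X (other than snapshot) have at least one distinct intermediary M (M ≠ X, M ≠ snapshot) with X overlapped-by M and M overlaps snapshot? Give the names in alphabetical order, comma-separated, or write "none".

Target snapshot = [April 9, April 15].
Intermediaries M with M overlaps snapshot: audit.
Via audit — items with X overlapped-by audit: build.
Union: build.

build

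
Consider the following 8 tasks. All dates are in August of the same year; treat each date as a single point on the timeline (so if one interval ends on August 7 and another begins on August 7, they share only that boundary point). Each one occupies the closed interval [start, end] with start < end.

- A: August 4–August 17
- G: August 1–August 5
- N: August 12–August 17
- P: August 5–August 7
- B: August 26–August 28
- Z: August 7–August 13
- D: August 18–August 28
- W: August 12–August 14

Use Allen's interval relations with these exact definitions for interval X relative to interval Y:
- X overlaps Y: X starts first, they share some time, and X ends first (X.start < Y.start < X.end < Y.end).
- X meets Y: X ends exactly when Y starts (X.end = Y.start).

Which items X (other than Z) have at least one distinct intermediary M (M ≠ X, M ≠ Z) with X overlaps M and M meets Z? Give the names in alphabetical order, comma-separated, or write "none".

none

Target Z = [August 7, August 13].
Intermediaries M with M meets Z: P.
Via P — items with X overlaps P: none.
Union: none.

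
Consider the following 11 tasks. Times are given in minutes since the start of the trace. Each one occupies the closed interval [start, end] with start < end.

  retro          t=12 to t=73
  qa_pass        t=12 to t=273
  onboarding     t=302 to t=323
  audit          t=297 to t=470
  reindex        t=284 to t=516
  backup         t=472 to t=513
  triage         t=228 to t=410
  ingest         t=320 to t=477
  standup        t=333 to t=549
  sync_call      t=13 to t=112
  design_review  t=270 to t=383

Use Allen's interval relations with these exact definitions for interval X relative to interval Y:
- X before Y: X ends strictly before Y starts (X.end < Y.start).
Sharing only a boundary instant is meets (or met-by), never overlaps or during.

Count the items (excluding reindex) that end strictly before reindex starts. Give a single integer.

3

Target reindex = [t=284, t=516].
audit [t=297, t=470] → during → no.
backup [t=472, t=513] → during → no.
design_review [t=270, t=383] → overlaps → no.
ingest [t=320, t=477] → during → no.
onboarding [t=302, t=323] → during → no.
qa_pass [t=12, t=273] → before → counts.
retro [t=12, t=73] → before → counts.
standup [t=333, t=549] → overlapped-by → no.
sync_call [t=13, t=112] → before → counts.
triage [t=228, t=410] → overlaps → no.
Total: 3.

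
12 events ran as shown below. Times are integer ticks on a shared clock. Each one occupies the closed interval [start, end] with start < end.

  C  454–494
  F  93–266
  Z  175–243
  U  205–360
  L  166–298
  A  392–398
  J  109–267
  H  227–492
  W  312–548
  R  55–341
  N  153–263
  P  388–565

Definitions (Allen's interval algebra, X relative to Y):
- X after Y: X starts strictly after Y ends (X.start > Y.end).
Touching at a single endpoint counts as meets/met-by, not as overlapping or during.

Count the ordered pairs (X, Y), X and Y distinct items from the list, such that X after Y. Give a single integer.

27

Checking all 132 ordered pairs for relation 'after'; matching pairs in alphabetical order:
(A, F): A after F ✓
(A, J): A after J ✓
(A, L): A after L ✓
(A, N): A after N ✓
(A, R): A after R ✓
(A, U): A after U ✓
(A, Z): A after Z ✓
(C, A): C after A ✓
(C, F): C after F ✓
(C, J): C after J ✓
(C, L): C after L ✓
(C, N): C after N ✓
(C, R): C after R ✓
(C, U): C after U ✓
(C, Z): C after Z ✓
(P, F): P after F ✓
(P, J): P after J ✓
(P, L): P after L ✓
(P, N): P after N ✓
(P, R): P after R ✓
(P, U): P after U ✓
(P, Z): P after Z ✓
(W, F): W after F ✓
(W, J): W after J ✓
... plus 3 further pairs not listed.
Count: 27.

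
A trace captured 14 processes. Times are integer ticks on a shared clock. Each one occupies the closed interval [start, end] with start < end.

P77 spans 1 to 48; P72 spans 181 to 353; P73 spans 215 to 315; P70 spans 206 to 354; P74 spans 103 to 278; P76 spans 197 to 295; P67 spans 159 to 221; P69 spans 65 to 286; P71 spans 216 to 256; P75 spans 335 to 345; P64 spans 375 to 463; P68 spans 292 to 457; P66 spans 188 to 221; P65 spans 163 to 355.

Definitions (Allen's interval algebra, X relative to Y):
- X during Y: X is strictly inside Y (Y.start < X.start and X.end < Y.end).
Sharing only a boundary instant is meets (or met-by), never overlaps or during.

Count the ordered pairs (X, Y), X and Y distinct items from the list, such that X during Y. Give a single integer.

25

Checking all 182 ordered pairs for relation 'during'; matching pairs in alphabetical order:
(P66, P65): P66 during P65 ✓
(P66, P69): P66 during P69 ✓
(P66, P72): P66 during P72 ✓
(P66, P74): P66 during P74 ✓
(P67, P69): P67 during P69 ✓
(P67, P74): P67 during P74 ✓
(P70, P65): P70 during P65 ✓
(P71, P65): P71 during P65 ✓
(P71, P69): P71 during P69 ✓
(P71, P70): P71 during P70 ✓
(P71, P72): P71 during P72 ✓
(P71, P73): P71 during P73 ✓
(P71, P74): P71 during P74 ✓
(P71, P76): P71 during P76 ✓
(P72, P65): P72 during P65 ✓
(P73, P65): P73 during P65 ✓
(P73, P70): P73 during P70 ✓
(P73, P72): P73 during P72 ✓
(P74, P69): P74 during P69 ✓
(P75, P65): P75 during P65 ✓
(P75, P68): P75 during P68 ✓
(P75, P70): P75 during P70 ✓
(P75, P72): P75 during P72 ✓
(P76, P65): P76 during P65 ✓
... plus 1 further pairs not listed.
Count: 25.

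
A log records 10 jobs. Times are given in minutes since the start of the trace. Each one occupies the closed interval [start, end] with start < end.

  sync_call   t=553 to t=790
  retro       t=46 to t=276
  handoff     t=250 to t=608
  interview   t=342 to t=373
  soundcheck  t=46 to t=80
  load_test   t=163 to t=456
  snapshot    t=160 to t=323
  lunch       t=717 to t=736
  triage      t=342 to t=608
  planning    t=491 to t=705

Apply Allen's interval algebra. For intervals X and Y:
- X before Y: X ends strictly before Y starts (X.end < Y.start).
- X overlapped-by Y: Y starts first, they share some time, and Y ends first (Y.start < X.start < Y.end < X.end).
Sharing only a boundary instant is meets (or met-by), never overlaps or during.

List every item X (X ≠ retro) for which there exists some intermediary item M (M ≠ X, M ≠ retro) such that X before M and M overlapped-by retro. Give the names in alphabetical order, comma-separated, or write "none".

Target retro = [t=46, t=276].
Intermediaries M with M overlapped-by retro: handoff, load_test, snapshot.
Via handoff — items with X before handoff: soundcheck.
Via load_test — items with X before load_test: soundcheck.
Via snapshot — items with X before snapshot: soundcheck.
Union: soundcheck.

soundcheck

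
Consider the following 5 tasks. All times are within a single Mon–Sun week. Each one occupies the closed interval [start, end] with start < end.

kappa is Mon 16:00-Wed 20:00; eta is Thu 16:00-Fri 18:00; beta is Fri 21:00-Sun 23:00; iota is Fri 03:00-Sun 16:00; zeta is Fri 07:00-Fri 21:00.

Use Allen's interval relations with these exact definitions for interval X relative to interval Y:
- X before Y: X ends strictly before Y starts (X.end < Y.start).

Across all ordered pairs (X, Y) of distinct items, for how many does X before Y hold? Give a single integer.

Checking all 20 ordered pairs for relation 'before'; matching pairs in alphabetical order:
(eta, beta): eta before beta ✓
(kappa, beta): kappa before beta ✓
(kappa, eta): kappa before eta ✓
(kappa, iota): kappa before iota ✓
(kappa, zeta): kappa before zeta ✓
Count: 5.

5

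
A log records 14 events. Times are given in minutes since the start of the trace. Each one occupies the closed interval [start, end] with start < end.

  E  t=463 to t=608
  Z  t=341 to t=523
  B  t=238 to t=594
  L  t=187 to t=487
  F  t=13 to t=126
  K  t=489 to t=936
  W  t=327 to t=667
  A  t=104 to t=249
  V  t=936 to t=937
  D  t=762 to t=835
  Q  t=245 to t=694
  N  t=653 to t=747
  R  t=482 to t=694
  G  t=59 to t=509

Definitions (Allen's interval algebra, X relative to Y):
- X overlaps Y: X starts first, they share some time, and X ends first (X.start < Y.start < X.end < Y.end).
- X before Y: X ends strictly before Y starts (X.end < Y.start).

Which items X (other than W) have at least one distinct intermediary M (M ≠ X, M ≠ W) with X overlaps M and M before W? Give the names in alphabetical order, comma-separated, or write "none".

F

Target W = [t=327, t=667].
Intermediaries M with M before W: A, F.
Via A — items with X overlaps A: F.
Via F — items with X overlaps F: none.
Union: F.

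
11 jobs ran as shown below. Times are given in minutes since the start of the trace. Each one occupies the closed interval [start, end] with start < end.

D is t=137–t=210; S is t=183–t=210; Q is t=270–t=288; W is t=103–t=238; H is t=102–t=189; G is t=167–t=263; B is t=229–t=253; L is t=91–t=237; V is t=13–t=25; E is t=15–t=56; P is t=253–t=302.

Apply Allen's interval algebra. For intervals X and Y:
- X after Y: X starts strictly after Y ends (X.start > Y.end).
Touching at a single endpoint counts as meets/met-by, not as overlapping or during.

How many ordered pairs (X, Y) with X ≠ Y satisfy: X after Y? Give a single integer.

Checking all 110 ordered pairs for relation 'after'; matching pairs in alphabetical order:
(B, D): B after D ✓
(B, E): B after E ✓
(B, H): B after H ✓
(B, S): B after S ✓
(B, V): B after V ✓
(D, E): D after E ✓
(D, V): D after V ✓
(G, E): G after E ✓
(G, V): G after V ✓
(H, E): H after E ✓
(H, V): H after V ✓
(L, E): L after E ✓
(L, V): L after V ✓
(P, D): P after D ✓
(P, E): P after E ✓
(P, H): P after H ✓
(P, L): P after L ✓
(P, S): P after S ✓
(P, V): P after V ✓
(P, W): P after W ✓
(Q, B): Q after B ✓
(Q, D): Q after D ✓
(Q, E): Q after E ✓
(Q, G): Q after G ✓
... plus 9 further pairs not listed.
Count: 33.

33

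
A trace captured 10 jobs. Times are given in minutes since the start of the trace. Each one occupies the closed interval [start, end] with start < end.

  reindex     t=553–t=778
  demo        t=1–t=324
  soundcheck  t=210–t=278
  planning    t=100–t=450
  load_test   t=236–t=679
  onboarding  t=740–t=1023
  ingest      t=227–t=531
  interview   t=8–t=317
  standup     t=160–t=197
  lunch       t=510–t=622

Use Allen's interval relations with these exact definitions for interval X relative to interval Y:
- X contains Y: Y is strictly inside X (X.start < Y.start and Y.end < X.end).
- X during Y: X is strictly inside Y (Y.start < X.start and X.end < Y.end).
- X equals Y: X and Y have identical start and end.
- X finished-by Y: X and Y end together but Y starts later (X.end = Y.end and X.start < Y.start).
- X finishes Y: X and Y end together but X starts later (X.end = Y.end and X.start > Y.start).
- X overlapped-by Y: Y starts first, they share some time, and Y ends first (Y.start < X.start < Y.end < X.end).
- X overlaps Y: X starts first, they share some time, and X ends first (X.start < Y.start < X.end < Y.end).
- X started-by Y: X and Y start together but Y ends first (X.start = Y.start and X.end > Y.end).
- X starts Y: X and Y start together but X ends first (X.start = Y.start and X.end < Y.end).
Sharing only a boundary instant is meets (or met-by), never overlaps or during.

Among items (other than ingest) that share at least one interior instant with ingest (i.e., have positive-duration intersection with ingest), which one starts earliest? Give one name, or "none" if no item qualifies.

demo

Target ingest = [t=227, t=531].
demo [t=1, t=324] → overlaps → candidate.
interview [t=8, t=317] → overlaps → candidate.
load_test [t=236, t=679] → overlapped-by → candidate.
lunch [t=510, t=622] → overlapped-by → candidate.
onboarding [t=740, t=1023] → after → excluded.
planning [t=100, t=450] → overlaps → candidate.
reindex [t=553, t=778] → after → excluded.
soundcheck [t=210, t=278] → overlaps → candidate.
standup [t=160, t=197] → before → excluded.
Among candidates, earliest start is t=1 → demo.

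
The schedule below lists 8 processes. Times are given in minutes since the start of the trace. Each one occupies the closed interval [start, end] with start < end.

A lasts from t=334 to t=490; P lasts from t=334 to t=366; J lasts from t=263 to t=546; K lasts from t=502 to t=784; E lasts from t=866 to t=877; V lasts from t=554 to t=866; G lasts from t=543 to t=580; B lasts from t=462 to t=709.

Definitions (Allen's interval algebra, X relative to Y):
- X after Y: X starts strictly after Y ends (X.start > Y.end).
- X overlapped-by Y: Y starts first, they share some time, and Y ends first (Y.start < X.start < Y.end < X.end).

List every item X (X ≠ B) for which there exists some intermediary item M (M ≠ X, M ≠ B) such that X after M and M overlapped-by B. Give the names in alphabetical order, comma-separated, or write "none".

Target B = [t=462, t=709].
Intermediaries M with M overlapped-by B: K, V.
Via K — items with X after K: E.
Via V — items with X after V: none.
Union: E.

E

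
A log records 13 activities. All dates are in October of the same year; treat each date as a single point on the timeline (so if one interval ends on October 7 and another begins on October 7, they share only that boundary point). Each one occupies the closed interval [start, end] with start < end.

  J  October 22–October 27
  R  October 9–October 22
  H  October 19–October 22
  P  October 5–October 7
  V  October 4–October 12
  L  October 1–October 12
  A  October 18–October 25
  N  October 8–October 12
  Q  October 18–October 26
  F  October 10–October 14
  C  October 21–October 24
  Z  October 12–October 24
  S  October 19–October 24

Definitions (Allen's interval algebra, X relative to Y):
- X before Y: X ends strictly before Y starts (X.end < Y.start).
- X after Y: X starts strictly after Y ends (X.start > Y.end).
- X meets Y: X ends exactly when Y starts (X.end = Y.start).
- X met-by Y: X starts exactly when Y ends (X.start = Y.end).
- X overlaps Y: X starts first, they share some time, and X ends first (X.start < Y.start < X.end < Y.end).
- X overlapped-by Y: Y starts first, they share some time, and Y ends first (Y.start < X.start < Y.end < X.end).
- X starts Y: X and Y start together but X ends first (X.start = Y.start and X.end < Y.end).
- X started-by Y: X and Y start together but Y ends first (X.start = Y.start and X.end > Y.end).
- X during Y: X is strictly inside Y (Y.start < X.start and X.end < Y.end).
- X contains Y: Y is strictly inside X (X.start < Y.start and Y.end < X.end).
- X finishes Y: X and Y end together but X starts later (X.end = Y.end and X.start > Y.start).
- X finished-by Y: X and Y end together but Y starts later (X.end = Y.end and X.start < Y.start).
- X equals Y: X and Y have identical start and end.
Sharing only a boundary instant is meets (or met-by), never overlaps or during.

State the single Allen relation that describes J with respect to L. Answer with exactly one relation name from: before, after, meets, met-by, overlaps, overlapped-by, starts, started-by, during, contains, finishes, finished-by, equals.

after

J = [October 22, October 27]; L = [October 1, October 12].
Compare endpoints: J.start > L.start, J.start > L.end, J.end > L.start, J.end > L.end.
That pattern is 'after'.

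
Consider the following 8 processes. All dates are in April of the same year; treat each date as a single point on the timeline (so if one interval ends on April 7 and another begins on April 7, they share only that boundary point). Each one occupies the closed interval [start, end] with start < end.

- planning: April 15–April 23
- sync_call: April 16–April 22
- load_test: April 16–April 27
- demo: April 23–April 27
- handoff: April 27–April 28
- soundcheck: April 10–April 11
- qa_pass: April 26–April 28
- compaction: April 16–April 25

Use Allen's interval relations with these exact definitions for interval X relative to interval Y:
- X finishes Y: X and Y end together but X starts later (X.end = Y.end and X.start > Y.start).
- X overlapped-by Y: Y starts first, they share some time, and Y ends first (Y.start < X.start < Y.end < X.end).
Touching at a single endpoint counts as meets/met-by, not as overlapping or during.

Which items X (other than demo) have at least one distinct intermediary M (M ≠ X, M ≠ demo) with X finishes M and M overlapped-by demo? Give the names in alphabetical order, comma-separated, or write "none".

handoff

Target demo = [April 23, April 27].
Intermediaries M with M overlapped-by demo: qa_pass.
Via qa_pass — items with X finishes qa_pass: handoff.
Union: handoff.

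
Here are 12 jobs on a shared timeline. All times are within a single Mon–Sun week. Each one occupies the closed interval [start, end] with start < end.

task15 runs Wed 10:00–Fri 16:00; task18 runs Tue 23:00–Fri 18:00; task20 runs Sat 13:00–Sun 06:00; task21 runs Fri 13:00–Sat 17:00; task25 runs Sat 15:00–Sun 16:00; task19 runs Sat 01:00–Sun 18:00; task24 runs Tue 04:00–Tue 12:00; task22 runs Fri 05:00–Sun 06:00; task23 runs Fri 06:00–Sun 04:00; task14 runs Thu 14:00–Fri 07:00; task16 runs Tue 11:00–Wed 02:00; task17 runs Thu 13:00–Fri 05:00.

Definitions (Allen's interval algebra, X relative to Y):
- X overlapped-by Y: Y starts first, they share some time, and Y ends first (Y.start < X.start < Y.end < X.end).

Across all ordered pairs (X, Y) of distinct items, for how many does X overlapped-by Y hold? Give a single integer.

Checking all 132 ordered pairs for relation 'overlapped-by'; matching pairs in alphabetical order:
(task14, task17): task14 overlapped-by task17 ✓
(task16, task24): task16 overlapped-by task24 ✓
(task18, task16): task18 overlapped-by task16 ✓
(task19, task21): task19 overlapped-by task21 ✓
(task19, task22): task19 overlapped-by task22 ✓
(task19, task23): task19 overlapped-by task23 ✓
(task20, task21): task20 overlapped-by task21 ✓
(task20, task23): task20 overlapped-by task23 ✓
(task21, task15): task21 overlapped-by task15 ✓
(task21, task18): task21 overlapped-by task18 ✓
(task22, task14): task22 overlapped-by task14 ✓
(task22, task15): task22 overlapped-by task15 ✓
(task22, task18): task22 overlapped-by task18 ✓
(task23, task14): task23 overlapped-by task14 ✓
(task23, task15): task23 overlapped-by task15 ✓
(task23, task18): task23 overlapped-by task18 ✓
(task25, task20): task25 overlapped-by task20 ✓
(task25, task21): task25 overlapped-by task21 ✓
(task25, task22): task25 overlapped-by task22 ✓
(task25, task23): task25 overlapped-by task23 ✓
Count: 20.

20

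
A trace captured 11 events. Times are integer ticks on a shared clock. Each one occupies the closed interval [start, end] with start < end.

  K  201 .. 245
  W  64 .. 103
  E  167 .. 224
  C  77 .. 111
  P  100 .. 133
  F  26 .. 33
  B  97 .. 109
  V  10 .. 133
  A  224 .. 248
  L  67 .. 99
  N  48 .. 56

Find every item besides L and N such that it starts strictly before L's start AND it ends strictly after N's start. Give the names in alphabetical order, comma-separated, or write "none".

Conditions: its start is strictly before L's start (X.start < 67) AND its end is strictly after N's start (X.end > 48).
A: start 224 < 67? ✗; end 248 > 48? ✓ → no.
B: start 97 < 67? ✗; end 109 > 48? ✓ → no.
C: start 77 < 67? ✗; end 111 > 48? ✓ → no.
E: start 167 < 67? ✗; end 224 > 48? ✓ → no.
F: start 26 < 67? ✓; end 33 > 48? ✗ → no.
K: start 201 < 67? ✗; end 245 > 48? ✓ → no.
P: start 100 < 67? ✗; end 133 > 48? ✓ → no.
V: start 10 < 67? ✓; end 133 > 48? ✓ → yes.
W: start 64 < 67? ✓; end 103 > 48? ✓ → yes.
Result: V, W.

V, W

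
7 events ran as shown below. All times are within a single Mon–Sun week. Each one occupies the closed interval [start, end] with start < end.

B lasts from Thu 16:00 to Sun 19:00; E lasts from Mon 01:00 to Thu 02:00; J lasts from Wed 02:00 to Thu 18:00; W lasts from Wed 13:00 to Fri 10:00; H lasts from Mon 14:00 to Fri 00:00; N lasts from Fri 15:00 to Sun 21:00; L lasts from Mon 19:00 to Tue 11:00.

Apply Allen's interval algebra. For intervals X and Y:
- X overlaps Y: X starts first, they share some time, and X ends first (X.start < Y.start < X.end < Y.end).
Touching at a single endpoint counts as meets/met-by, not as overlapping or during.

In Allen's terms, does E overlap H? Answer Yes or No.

E = [Mon 01:00, Thu 02:00], H = [Mon 14:00, Fri 00:00].
Actual relation of E to H: overlaps.
Asked whether 'overlaps' holds → Yes.

Yes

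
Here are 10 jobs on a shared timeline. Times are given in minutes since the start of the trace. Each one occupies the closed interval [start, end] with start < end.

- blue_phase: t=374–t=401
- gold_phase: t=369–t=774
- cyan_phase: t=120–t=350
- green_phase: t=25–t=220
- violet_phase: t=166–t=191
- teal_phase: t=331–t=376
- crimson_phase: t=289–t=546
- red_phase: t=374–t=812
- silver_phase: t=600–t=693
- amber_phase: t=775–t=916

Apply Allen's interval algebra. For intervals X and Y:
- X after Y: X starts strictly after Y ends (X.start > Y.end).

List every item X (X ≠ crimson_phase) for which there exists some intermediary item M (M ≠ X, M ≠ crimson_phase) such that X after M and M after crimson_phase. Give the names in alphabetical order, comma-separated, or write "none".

amber_phase

Target crimson_phase = [t=289, t=546].
Intermediaries M with M after crimson_phase: amber_phase, silver_phase.
Via amber_phase — items with X after amber_phase: none.
Via silver_phase — items with X after silver_phase: amber_phase.
Union: amber_phase.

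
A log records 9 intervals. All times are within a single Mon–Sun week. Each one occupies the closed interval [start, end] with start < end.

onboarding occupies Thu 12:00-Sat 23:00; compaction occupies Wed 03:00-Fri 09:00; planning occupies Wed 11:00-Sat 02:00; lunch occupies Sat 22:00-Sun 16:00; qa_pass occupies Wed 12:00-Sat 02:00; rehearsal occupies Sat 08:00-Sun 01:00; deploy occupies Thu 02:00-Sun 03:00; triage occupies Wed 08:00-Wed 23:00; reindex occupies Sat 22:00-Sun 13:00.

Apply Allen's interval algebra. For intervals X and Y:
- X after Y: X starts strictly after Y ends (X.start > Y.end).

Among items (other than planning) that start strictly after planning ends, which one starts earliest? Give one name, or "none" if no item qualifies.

Target planning = [Wed 11:00, Sat 02:00].
compaction [Wed 03:00, Fri 09:00] → overlaps → excluded.
deploy [Thu 02:00, Sun 03:00] → overlapped-by → excluded.
lunch [Sat 22:00, Sun 16:00] → after → candidate.
onboarding [Thu 12:00, Sat 23:00] → overlapped-by → excluded.
qa_pass [Wed 12:00, Sat 02:00] → finishes → excluded.
rehearsal [Sat 08:00, Sun 01:00] → after → candidate.
reindex [Sat 22:00, Sun 13:00] → after → candidate.
triage [Wed 08:00, Wed 23:00] → overlaps → excluded.
Among candidates, earliest start is Sat 08:00 → rehearsal.

rehearsal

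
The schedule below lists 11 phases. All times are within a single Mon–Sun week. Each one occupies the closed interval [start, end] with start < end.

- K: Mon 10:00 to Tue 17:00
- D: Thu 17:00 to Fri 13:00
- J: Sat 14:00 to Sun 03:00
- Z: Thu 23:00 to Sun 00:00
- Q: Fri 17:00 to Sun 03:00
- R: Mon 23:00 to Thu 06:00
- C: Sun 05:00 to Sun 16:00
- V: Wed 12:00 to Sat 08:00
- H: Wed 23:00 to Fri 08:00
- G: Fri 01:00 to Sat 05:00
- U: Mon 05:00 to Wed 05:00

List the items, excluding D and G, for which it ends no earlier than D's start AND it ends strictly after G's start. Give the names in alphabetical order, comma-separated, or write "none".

Conditions: its end is no earlier than D's start (X.end >= Thu 17:00) AND its end is strictly after G's start (X.end > Fri 01:00).
C: end Sun 16:00 >= Thu 17:00? ✓; end Sun 16:00 > Fri 01:00? ✓ → yes.
H: end Fri 08:00 >= Thu 17:00? ✓; end Fri 08:00 > Fri 01:00? ✓ → yes.
J: end Sun 03:00 >= Thu 17:00? ✓; end Sun 03:00 > Fri 01:00? ✓ → yes.
K: end Tue 17:00 >= Thu 17:00? ✗; end Tue 17:00 > Fri 01:00? ✗ → no.
Q: end Sun 03:00 >= Thu 17:00? ✓; end Sun 03:00 > Fri 01:00? ✓ → yes.
R: end Thu 06:00 >= Thu 17:00? ✗; end Thu 06:00 > Fri 01:00? ✗ → no.
U: end Wed 05:00 >= Thu 17:00? ✗; end Wed 05:00 > Fri 01:00? ✗ → no.
V: end Sat 08:00 >= Thu 17:00? ✓; end Sat 08:00 > Fri 01:00? ✓ → yes.
Z: end Sun 00:00 >= Thu 17:00? ✓; end Sun 00:00 > Fri 01:00? ✓ → yes.
Result: C, H, J, Q, V, Z.

C, H, J, Q, V, Z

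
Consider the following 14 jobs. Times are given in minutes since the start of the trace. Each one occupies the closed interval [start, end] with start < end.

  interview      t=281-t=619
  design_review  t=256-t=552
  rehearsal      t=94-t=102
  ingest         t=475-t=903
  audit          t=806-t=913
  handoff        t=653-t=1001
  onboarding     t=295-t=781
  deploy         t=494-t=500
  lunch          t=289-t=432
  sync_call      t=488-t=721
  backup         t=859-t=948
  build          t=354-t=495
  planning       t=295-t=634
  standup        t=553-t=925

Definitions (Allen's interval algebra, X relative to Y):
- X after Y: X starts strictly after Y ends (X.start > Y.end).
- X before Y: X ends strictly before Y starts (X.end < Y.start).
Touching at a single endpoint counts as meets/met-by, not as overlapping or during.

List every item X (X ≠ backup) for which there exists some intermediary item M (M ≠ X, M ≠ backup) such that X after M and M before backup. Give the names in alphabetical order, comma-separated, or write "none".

audit, build, deploy, design_review, handoff, ingest, interview, lunch, onboarding, planning, standup, sync_call

Target backup = [t=859, t=948].
Intermediaries M with M before backup: build, deploy, design_review, interview, lunch, onboarding, planning, rehearsal, sync_call.
Via build — items with X after build: audit, handoff, standup.
Via deploy — items with X after deploy: audit, handoff, standup.
Via design_review — items with X after design_review: audit, handoff, standup.
Via interview — items with X after interview: audit, handoff.
Via lunch — items with X after lunch: audit, deploy, handoff, ingest, standup, sync_call.
Via onboarding — items with X after onboarding: audit.
Via planning — items with X after planning: audit, handoff.
Via rehearsal — items with X after rehearsal: audit, build, deploy, design_review, handoff, ingest, interview, lunch, onboarding, planning, standup, sync_call.
Via sync_call — items with X after sync_call: audit.
Union: audit, build, deploy, design_review, handoff, ingest, interview, lunch, onboarding, planning, standup, sync_call.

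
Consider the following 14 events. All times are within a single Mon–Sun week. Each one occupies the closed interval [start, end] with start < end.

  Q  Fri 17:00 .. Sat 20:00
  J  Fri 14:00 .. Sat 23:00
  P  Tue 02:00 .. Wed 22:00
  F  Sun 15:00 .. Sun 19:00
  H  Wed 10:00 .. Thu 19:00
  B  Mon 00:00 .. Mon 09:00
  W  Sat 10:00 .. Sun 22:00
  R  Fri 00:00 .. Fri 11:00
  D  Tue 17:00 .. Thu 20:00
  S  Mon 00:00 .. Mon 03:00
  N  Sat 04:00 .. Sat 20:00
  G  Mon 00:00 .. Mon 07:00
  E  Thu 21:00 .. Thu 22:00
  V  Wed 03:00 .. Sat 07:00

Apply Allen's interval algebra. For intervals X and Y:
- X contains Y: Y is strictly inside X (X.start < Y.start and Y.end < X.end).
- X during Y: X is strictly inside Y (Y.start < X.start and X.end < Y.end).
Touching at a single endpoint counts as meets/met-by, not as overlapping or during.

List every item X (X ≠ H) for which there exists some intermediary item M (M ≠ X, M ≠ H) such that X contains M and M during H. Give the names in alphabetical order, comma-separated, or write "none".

none

Target H = [Wed 10:00, Thu 19:00].
Intermediaries M with M during H: none.
Union: none.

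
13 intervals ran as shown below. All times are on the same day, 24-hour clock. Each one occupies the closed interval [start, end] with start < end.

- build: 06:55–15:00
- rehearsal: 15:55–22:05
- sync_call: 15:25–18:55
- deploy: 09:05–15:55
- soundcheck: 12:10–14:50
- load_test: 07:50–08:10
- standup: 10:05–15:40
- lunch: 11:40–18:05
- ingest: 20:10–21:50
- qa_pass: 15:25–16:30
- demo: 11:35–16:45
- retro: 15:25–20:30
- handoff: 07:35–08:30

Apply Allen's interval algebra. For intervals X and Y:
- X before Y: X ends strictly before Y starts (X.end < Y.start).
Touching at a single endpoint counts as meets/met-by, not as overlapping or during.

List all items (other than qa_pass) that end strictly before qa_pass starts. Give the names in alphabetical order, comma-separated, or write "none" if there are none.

build, handoff, load_test, soundcheck

Target qa_pass = [15:25, 16:30].
build [06:55, 15:00] → before → yes.
demo [11:35, 16:45] → contains → no.
deploy [09:05, 15:55] → overlaps → no.
handoff [07:35, 08:30] → before → yes.
ingest [20:10, 21:50] → after → no.
load_test [07:50, 08:10] → before → yes.
lunch [11:40, 18:05] → contains → no.
rehearsal [15:55, 22:05] → overlapped-by → no.
retro [15:25, 20:30] → started-by → no.
soundcheck [12:10, 14:50] → before → yes.
standup [10:05, 15:40] → overlaps → no.
sync_call [15:25, 18:55] → started-by → no.
Result: build, handoff, load_test, soundcheck.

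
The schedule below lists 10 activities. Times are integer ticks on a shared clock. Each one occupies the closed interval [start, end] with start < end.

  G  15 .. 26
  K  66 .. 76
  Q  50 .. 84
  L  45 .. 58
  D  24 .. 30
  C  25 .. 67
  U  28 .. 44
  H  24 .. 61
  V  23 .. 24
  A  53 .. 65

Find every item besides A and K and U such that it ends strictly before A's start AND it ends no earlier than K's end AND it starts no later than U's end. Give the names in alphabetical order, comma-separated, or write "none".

none

Conditions: its end is strictly before A's start (X.end < 53) AND its end is no earlier than K's end (X.end >= 76) AND its start is no later than U's end (X.start <= 44).
C: end 67 < 53? ✗; end 67 >= 76? ✗; start 25 <= 44? ✓ → no.
D: end 30 < 53? ✓; end 30 >= 76? ✗; start 24 <= 44? ✓ → no.
G: end 26 < 53? ✓; end 26 >= 76? ✗; start 15 <= 44? ✓ → no.
H: end 61 < 53? ✗; end 61 >= 76? ✗; start 24 <= 44? ✓ → no.
L: end 58 < 53? ✗; end 58 >= 76? ✗; start 45 <= 44? ✗ → no.
Q: end 84 < 53? ✗; end 84 >= 76? ✓; start 50 <= 44? ✗ → no.
V: end 24 < 53? ✓; end 24 >= 76? ✗; start 23 <= 44? ✓ → no.
Result: none.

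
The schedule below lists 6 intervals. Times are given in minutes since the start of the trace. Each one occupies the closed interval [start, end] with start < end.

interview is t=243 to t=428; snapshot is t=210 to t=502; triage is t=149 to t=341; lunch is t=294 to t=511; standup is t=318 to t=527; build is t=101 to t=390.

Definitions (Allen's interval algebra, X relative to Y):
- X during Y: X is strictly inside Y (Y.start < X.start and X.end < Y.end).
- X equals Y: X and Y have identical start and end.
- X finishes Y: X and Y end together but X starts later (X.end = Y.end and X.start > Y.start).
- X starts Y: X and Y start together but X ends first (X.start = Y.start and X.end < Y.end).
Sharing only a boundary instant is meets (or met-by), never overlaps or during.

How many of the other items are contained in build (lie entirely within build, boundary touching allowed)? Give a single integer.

Target build = [t=101, t=390].
interview [t=243, t=428] → overlapped-by → no.
lunch [t=294, t=511] → overlapped-by → no.
snapshot [t=210, t=502] → overlapped-by → no.
standup [t=318, t=527] → overlapped-by → no.
triage [t=149, t=341] → during → counts.
Total: 1.

1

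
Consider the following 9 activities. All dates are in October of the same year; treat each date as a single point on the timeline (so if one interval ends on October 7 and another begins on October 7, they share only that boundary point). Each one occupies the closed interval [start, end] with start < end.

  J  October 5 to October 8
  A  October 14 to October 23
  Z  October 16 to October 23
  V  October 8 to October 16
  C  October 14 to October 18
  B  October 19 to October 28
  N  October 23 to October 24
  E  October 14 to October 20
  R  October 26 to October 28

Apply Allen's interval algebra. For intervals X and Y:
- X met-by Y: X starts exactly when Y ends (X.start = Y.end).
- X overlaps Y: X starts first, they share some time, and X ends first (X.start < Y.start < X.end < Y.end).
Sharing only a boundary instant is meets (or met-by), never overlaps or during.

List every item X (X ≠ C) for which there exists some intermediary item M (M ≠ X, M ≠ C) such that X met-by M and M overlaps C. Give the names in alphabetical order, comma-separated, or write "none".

Target C = [October 14, October 18].
Intermediaries M with M overlaps C: V.
Via V — items with X met-by V: Z.
Union: Z.

Z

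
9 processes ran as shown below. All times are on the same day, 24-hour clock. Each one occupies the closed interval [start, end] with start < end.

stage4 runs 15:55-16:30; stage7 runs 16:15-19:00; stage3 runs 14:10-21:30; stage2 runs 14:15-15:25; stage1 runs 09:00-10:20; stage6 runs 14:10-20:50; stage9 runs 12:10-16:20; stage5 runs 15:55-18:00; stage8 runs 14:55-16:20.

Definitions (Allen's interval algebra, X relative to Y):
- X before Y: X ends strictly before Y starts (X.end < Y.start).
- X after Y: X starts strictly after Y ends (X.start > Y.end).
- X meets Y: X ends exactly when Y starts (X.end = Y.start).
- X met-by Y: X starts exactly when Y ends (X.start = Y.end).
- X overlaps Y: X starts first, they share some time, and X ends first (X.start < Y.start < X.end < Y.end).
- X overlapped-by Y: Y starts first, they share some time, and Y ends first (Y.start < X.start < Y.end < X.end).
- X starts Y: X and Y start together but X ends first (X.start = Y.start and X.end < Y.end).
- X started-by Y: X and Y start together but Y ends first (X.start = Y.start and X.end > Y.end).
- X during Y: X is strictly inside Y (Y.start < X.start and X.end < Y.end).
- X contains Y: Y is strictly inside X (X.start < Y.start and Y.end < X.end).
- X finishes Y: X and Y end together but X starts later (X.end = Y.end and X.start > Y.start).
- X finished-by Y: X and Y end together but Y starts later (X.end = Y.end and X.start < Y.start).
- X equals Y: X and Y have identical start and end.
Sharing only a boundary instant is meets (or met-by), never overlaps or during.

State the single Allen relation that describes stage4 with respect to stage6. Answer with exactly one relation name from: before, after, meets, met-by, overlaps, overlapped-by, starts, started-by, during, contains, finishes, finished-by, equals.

stage4 = [15:55, 16:30]; stage6 = [14:10, 20:50].
Compare endpoints: stage4.start > stage6.start, stage4.start < stage6.end, stage4.end > stage6.start, stage4.end < stage6.end.
That pattern is 'during'.

during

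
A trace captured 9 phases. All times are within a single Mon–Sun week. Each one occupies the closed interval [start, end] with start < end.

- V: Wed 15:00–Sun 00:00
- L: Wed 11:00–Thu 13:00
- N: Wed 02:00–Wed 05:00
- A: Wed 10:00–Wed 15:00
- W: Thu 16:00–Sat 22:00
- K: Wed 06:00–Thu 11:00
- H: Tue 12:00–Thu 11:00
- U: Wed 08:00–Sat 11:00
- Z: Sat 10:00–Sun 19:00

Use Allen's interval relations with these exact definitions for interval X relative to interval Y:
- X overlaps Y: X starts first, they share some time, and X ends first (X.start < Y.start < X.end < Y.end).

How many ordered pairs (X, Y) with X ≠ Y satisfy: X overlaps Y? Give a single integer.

Checking all 72 ordered pairs for relation 'overlaps'; matching pairs in alphabetical order:
(A, L): A overlaps L ✓
(H, L): H overlaps L ✓
(H, U): H overlaps U ✓
(H, V): H overlaps V ✓
(K, L): K overlaps L ✓
(K, U): K overlaps U ✓
(K, V): K overlaps V ✓
(L, V): L overlaps V ✓
(U, V): U overlaps V ✓
(U, W): U overlaps W ✓
(U, Z): U overlaps Z ✓
(V, Z): V overlaps Z ✓
(W, Z): W overlaps Z ✓
Count: 13.

13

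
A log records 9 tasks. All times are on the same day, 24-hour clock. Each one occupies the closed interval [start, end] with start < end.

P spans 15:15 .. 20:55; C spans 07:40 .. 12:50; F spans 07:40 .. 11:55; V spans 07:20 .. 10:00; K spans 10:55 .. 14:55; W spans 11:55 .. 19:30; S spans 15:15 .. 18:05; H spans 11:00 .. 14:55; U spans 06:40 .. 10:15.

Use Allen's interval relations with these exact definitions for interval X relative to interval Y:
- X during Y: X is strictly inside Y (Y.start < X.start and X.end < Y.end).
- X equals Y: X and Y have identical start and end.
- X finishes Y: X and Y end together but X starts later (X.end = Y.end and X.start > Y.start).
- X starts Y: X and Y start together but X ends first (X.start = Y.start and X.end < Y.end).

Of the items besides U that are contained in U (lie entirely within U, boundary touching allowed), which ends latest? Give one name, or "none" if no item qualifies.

V

Target U = [06:40, 10:15].
C [07:40, 12:50] → overlapped-by → excluded.
F [07:40, 11:55] → overlapped-by → excluded.
H [11:00, 14:55] → after → excluded.
K [10:55, 14:55] → after → excluded.
P [15:15, 20:55] → after → excluded.
S [15:15, 18:05] → after → excluded.
V [07:20, 10:00] → during → candidate.
W [11:55, 19:30] → after → excluded.
Among candidates, latest end is 10:00 → V.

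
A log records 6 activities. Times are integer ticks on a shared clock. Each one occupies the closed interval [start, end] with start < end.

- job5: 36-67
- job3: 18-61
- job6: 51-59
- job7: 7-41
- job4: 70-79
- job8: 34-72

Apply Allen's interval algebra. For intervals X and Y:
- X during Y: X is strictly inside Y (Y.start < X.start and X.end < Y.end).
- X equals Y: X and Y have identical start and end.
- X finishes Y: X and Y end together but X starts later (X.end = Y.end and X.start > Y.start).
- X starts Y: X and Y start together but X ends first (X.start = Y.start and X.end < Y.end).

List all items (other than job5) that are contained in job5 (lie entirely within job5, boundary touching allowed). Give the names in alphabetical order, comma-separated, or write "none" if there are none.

job6

Target job5 = [36, 67].
job3 [18, 61] → overlaps → no.
job4 [70, 79] → after → no.
job6 [51, 59] → during → yes.
job7 [7, 41] → overlaps → no.
job8 [34, 72] → contains → no.
Result: job6.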